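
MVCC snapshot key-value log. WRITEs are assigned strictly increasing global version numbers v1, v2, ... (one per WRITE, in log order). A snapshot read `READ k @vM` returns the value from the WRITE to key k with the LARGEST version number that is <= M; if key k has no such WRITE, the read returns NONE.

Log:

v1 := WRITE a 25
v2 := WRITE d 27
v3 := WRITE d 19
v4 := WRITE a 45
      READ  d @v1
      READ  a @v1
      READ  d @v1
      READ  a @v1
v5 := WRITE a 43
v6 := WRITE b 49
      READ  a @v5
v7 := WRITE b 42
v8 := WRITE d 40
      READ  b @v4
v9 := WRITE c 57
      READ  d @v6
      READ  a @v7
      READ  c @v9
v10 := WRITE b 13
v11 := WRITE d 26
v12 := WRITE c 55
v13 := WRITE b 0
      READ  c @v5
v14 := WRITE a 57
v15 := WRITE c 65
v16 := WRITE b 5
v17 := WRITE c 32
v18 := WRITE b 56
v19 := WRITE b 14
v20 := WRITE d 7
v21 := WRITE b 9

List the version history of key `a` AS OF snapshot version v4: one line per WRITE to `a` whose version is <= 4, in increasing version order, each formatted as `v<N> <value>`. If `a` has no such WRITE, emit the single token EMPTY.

Answer: v1 25
v4 45

Derivation:
Scan writes for key=a with version <= 4:
  v1 WRITE a 25 -> keep
  v2 WRITE d 27 -> skip
  v3 WRITE d 19 -> skip
  v4 WRITE a 45 -> keep
  v5 WRITE a 43 -> drop (> snap)
  v6 WRITE b 49 -> skip
  v7 WRITE b 42 -> skip
  v8 WRITE d 40 -> skip
  v9 WRITE c 57 -> skip
  v10 WRITE b 13 -> skip
  v11 WRITE d 26 -> skip
  v12 WRITE c 55 -> skip
  v13 WRITE b 0 -> skip
  v14 WRITE a 57 -> drop (> snap)
  v15 WRITE c 65 -> skip
  v16 WRITE b 5 -> skip
  v17 WRITE c 32 -> skip
  v18 WRITE b 56 -> skip
  v19 WRITE b 14 -> skip
  v20 WRITE d 7 -> skip
  v21 WRITE b 9 -> skip
Collected: [(1, 25), (4, 45)]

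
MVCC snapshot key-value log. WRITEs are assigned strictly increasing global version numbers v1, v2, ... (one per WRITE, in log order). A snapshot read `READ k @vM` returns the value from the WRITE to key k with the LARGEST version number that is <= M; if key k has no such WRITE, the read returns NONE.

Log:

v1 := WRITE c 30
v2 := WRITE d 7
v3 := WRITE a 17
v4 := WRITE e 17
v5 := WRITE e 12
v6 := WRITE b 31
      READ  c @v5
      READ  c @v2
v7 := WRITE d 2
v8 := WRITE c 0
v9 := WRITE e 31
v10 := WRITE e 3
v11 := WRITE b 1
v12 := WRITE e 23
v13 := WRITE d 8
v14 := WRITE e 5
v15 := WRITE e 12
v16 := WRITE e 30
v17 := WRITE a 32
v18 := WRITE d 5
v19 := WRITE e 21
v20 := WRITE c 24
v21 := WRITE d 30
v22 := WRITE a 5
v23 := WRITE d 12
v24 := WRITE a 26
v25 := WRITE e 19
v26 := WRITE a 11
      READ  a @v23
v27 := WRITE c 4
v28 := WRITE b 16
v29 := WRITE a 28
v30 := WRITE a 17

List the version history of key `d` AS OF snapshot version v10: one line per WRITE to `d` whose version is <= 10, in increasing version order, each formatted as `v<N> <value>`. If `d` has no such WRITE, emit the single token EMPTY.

Answer: v2 7
v7 2

Derivation:
Scan writes for key=d with version <= 10:
  v1 WRITE c 30 -> skip
  v2 WRITE d 7 -> keep
  v3 WRITE a 17 -> skip
  v4 WRITE e 17 -> skip
  v5 WRITE e 12 -> skip
  v6 WRITE b 31 -> skip
  v7 WRITE d 2 -> keep
  v8 WRITE c 0 -> skip
  v9 WRITE e 31 -> skip
  v10 WRITE e 3 -> skip
  v11 WRITE b 1 -> skip
  v12 WRITE e 23 -> skip
  v13 WRITE d 8 -> drop (> snap)
  v14 WRITE e 5 -> skip
  v15 WRITE e 12 -> skip
  v16 WRITE e 30 -> skip
  v17 WRITE a 32 -> skip
  v18 WRITE d 5 -> drop (> snap)
  v19 WRITE e 21 -> skip
  v20 WRITE c 24 -> skip
  v21 WRITE d 30 -> drop (> snap)
  v22 WRITE a 5 -> skip
  v23 WRITE d 12 -> drop (> snap)
  v24 WRITE a 26 -> skip
  v25 WRITE e 19 -> skip
  v26 WRITE a 11 -> skip
  v27 WRITE c 4 -> skip
  v28 WRITE b 16 -> skip
  v29 WRITE a 28 -> skip
  v30 WRITE a 17 -> skip
Collected: [(2, 7), (7, 2)]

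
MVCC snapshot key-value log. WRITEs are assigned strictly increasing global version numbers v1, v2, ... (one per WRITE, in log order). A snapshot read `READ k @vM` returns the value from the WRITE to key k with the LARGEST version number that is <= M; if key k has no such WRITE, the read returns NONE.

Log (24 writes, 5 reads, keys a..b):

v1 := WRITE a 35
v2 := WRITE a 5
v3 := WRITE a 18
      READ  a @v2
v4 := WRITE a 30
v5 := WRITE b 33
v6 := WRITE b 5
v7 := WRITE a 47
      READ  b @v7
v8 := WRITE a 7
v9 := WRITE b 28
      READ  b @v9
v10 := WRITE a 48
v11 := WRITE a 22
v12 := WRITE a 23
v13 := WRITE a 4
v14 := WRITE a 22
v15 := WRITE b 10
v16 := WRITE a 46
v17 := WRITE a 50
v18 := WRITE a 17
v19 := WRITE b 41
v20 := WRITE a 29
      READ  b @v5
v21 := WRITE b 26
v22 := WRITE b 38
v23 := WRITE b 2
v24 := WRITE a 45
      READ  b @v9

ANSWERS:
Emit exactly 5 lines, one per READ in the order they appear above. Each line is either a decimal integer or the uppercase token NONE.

v1: WRITE a=35  (a history now [(1, 35)])
v2: WRITE a=5  (a history now [(1, 35), (2, 5)])
v3: WRITE a=18  (a history now [(1, 35), (2, 5), (3, 18)])
READ a @v2: history=[(1, 35), (2, 5), (3, 18)] -> pick v2 -> 5
v4: WRITE a=30  (a history now [(1, 35), (2, 5), (3, 18), (4, 30)])
v5: WRITE b=33  (b history now [(5, 33)])
v6: WRITE b=5  (b history now [(5, 33), (6, 5)])
v7: WRITE a=47  (a history now [(1, 35), (2, 5), (3, 18), (4, 30), (7, 47)])
READ b @v7: history=[(5, 33), (6, 5)] -> pick v6 -> 5
v8: WRITE a=7  (a history now [(1, 35), (2, 5), (3, 18), (4, 30), (7, 47), (8, 7)])
v9: WRITE b=28  (b history now [(5, 33), (6, 5), (9, 28)])
READ b @v9: history=[(5, 33), (6, 5), (9, 28)] -> pick v9 -> 28
v10: WRITE a=48  (a history now [(1, 35), (2, 5), (3, 18), (4, 30), (7, 47), (8, 7), (10, 48)])
v11: WRITE a=22  (a history now [(1, 35), (2, 5), (3, 18), (4, 30), (7, 47), (8, 7), (10, 48), (11, 22)])
v12: WRITE a=23  (a history now [(1, 35), (2, 5), (3, 18), (4, 30), (7, 47), (8, 7), (10, 48), (11, 22), (12, 23)])
v13: WRITE a=4  (a history now [(1, 35), (2, 5), (3, 18), (4, 30), (7, 47), (8, 7), (10, 48), (11, 22), (12, 23), (13, 4)])
v14: WRITE a=22  (a history now [(1, 35), (2, 5), (3, 18), (4, 30), (7, 47), (8, 7), (10, 48), (11, 22), (12, 23), (13, 4), (14, 22)])
v15: WRITE b=10  (b history now [(5, 33), (6, 5), (9, 28), (15, 10)])
v16: WRITE a=46  (a history now [(1, 35), (2, 5), (3, 18), (4, 30), (7, 47), (8, 7), (10, 48), (11, 22), (12, 23), (13, 4), (14, 22), (16, 46)])
v17: WRITE a=50  (a history now [(1, 35), (2, 5), (3, 18), (4, 30), (7, 47), (8, 7), (10, 48), (11, 22), (12, 23), (13, 4), (14, 22), (16, 46), (17, 50)])
v18: WRITE a=17  (a history now [(1, 35), (2, 5), (3, 18), (4, 30), (7, 47), (8, 7), (10, 48), (11, 22), (12, 23), (13, 4), (14, 22), (16, 46), (17, 50), (18, 17)])
v19: WRITE b=41  (b history now [(5, 33), (6, 5), (9, 28), (15, 10), (19, 41)])
v20: WRITE a=29  (a history now [(1, 35), (2, 5), (3, 18), (4, 30), (7, 47), (8, 7), (10, 48), (11, 22), (12, 23), (13, 4), (14, 22), (16, 46), (17, 50), (18, 17), (20, 29)])
READ b @v5: history=[(5, 33), (6, 5), (9, 28), (15, 10), (19, 41)] -> pick v5 -> 33
v21: WRITE b=26  (b history now [(5, 33), (6, 5), (9, 28), (15, 10), (19, 41), (21, 26)])
v22: WRITE b=38  (b history now [(5, 33), (6, 5), (9, 28), (15, 10), (19, 41), (21, 26), (22, 38)])
v23: WRITE b=2  (b history now [(5, 33), (6, 5), (9, 28), (15, 10), (19, 41), (21, 26), (22, 38), (23, 2)])
v24: WRITE a=45  (a history now [(1, 35), (2, 5), (3, 18), (4, 30), (7, 47), (8, 7), (10, 48), (11, 22), (12, 23), (13, 4), (14, 22), (16, 46), (17, 50), (18, 17), (20, 29), (24, 45)])
READ b @v9: history=[(5, 33), (6, 5), (9, 28), (15, 10), (19, 41), (21, 26), (22, 38), (23, 2)] -> pick v9 -> 28

Answer: 5
5
28
33
28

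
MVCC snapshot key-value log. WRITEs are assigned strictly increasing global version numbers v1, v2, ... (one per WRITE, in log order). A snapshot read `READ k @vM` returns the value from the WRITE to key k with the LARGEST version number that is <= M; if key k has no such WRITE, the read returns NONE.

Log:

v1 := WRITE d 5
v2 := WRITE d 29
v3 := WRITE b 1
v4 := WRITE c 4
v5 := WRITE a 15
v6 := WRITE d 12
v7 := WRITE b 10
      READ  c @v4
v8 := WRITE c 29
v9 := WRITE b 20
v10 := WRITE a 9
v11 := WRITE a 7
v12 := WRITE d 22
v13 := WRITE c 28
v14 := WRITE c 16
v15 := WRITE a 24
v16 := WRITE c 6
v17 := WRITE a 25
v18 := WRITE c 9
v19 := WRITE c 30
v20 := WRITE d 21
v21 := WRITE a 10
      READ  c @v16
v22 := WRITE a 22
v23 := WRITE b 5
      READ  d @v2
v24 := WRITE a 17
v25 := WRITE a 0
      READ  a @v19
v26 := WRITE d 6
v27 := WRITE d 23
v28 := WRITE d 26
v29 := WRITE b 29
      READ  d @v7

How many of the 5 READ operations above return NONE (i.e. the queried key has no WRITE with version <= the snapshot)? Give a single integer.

Answer: 0

Derivation:
v1: WRITE d=5  (d history now [(1, 5)])
v2: WRITE d=29  (d history now [(1, 5), (2, 29)])
v3: WRITE b=1  (b history now [(3, 1)])
v4: WRITE c=4  (c history now [(4, 4)])
v5: WRITE a=15  (a history now [(5, 15)])
v6: WRITE d=12  (d history now [(1, 5), (2, 29), (6, 12)])
v7: WRITE b=10  (b history now [(3, 1), (7, 10)])
READ c @v4: history=[(4, 4)] -> pick v4 -> 4
v8: WRITE c=29  (c history now [(4, 4), (8, 29)])
v9: WRITE b=20  (b history now [(3, 1), (7, 10), (9, 20)])
v10: WRITE a=9  (a history now [(5, 15), (10, 9)])
v11: WRITE a=7  (a history now [(5, 15), (10, 9), (11, 7)])
v12: WRITE d=22  (d history now [(1, 5), (2, 29), (6, 12), (12, 22)])
v13: WRITE c=28  (c history now [(4, 4), (8, 29), (13, 28)])
v14: WRITE c=16  (c history now [(4, 4), (8, 29), (13, 28), (14, 16)])
v15: WRITE a=24  (a history now [(5, 15), (10, 9), (11, 7), (15, 24)])
v16: WRITE c=6  (c history now [(4, 4), (8, 29), (13, 28), (14, 16), (16, 6)])
v17: WRITE a=25  (a history now [(5, 15), (10, 9), (11, 7), (15, 24), (17, 25)])
v18: WRITE c=9  (c history now [(4, 4), (8, 29), (13, 28), (14, 16), (16, 6), (18, 9)])
v19: WRITE c=30  (c history now [(4, 4), (8, 29), (13, 28), (14, 16), (16, 6), (18, 9), (19, 30)])
v20: WRITE d=21  (d history now [(1, 5), (2, 29), (6, 12), (12, 22), (20, 21)])
v21: WRITE a=10  (a history now [(5, 15), (10, 9), (11, 7), (15, 24), (17, 25), (21, 10)])
READ c @v16: history=[(4, 4), (8, 29), (13, 28), (14, 16), (16, 6), (18, 9), (19, 30)] -> pick v16 -> 6
v22: WRITE a=22  (a history now [(5, 15), (10, 9), (11, 7), (15, 24), (17, 25), (21, 10), (22, 22)])
v23: WRITE b=5  (b history now [(3, 1), (7, 10), (9, 20), (23, 5)])
READ d @v2: history=[(1, 5), (2, 29), (6, 12), (12, 22), (20, 21)] -> pick v2 -> 29
v24: WRITE a=17  (a history now [(5, 15), (10, 9), (11, 7), (15, 24), (17, 25), (21, 10), (22, 22), (24, 17)])
v25: WRITE a=0  (a history now [(5, 15), (10, 9), (11, 7), (15, 24), (17, 25), (21, 10), (22, 22), (24, 17), (25, 0)])
READ a @v19: history=[(5, 15), (10, 9), (11, 7), (15, 24), (17, 25), (21, 10), (22, 22), (24, 17), (25, 0)] -> pick v17 -> 25
v26: WRITE d=6  (d history now [(1, 5), (2, 29), (6, 12), (12, 22), (20, 21), (26, 6)])
v27: WRITE d=23  (d history now [(1, 5), (2, 29), (6, 12), (12, 22), (20, 21), (26, 6), (27, 23)])
v28: WRITE d=26  (d history now [(1, 5), (2, 29), (6, 12), (12, 22), (20, 21), (26, 6), (27, 23), (28, 26)])
v29: WRITE b=29  (b history now [(3, 1), (7, 10), (9, 20), (23, 5), (29, 29)])
READ d @v7: history=[(1, 5), (2, 29), (6, 12), (12, 22), (20, 21), (26, 6), (27, 23), (28, 26)] -> pick v6 -> 12
Read results in order: ['4', '6', '29', '25', '12']
NONE count = 0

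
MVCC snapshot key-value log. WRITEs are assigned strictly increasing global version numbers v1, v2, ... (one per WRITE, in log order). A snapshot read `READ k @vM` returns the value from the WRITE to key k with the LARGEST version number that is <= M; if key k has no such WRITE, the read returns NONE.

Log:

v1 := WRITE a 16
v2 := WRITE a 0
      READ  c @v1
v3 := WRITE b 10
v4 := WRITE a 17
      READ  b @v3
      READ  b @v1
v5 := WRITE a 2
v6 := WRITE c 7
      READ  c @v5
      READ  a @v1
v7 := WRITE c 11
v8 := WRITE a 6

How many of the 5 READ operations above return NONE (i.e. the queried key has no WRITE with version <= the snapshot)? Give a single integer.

Answer: 3

Derivation:
v1: WRITE a=16  (a history now [(1, 16)])
v2: WRITE a=0  (a history now [(1, 16), (2, 0)])
READ c @v1: history=[] -> no version <= 1 -> NONE
v3: WRITE b=10  (b history now [(3, 10)])
v4: WRITE a=17  (a history now [(1, 16), (2, 0), (4, 17)])
READ b @v3: history=[(3, 10)] -> pick v3 -> 10
READ b @v1: history=[(3, 10)] -> no version <= 1 -> NONE
v5: WRITE a=2  (a history now [(1, 16), (2, 0), (4, 17), (5, 2)])
v6: WRITE c=7  (c history now [(6, 7)])
READ c @v5: history=[(6, 7)] -> no version <= 5 -> NONE
READ a @v1: history=[(1, 16), (2, 0), (4, 17), (5, 2)] -> pick v1 -> 16
v7: WRITE c=11  (c history now [(6, 7), (7, 11)])
v8: WRITE a=6  (a history now [(1, 16), (2, 0), (4, 17), (5, 2), (8, 6)])
Read results in order: ['NONE', '10', 'NONE', 'NONE', '16']
NONE count = 3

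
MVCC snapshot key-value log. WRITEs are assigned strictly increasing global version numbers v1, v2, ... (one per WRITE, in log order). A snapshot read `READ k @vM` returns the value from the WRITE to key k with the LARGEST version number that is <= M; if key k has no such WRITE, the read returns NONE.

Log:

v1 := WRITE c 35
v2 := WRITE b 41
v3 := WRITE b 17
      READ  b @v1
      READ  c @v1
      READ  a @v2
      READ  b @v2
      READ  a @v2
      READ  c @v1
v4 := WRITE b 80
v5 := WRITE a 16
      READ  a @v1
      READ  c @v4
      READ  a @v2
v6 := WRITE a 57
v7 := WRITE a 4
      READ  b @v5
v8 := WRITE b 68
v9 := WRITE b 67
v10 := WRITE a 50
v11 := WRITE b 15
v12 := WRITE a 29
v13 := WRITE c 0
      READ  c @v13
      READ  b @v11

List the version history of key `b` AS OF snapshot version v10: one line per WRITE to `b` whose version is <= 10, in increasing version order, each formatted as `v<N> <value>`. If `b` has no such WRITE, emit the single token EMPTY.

Answer: v2 41
v3 17
v4 80
v8 68
v9 67

Derivation:
Scan writes for key=b with version <= 10:
  v1 WRITE c 35 -> skip
  v2 WRITE b 41 -> keep
  v3 WRITE b 17 -> keep
  v4 WRITE b 80 -> keep
  v5 WRITE a 16 -> skip
  v6 WRITE a 57 -> skip
  v7 WRITE a 4 -> skip
  v8 WRITE b 68 -> keep
  v9 WRITE b 67 -> keep
  v10 WRITE a 50 -> skip
  v11 WRITE b 15 -> drop (> snap)
  v12 WRITE a 29 -> skip
  v13 WRITE c 0 -> skip
Collected: [(2, 41), (3, 17), (4, 80), (8, 68), (9, 67)]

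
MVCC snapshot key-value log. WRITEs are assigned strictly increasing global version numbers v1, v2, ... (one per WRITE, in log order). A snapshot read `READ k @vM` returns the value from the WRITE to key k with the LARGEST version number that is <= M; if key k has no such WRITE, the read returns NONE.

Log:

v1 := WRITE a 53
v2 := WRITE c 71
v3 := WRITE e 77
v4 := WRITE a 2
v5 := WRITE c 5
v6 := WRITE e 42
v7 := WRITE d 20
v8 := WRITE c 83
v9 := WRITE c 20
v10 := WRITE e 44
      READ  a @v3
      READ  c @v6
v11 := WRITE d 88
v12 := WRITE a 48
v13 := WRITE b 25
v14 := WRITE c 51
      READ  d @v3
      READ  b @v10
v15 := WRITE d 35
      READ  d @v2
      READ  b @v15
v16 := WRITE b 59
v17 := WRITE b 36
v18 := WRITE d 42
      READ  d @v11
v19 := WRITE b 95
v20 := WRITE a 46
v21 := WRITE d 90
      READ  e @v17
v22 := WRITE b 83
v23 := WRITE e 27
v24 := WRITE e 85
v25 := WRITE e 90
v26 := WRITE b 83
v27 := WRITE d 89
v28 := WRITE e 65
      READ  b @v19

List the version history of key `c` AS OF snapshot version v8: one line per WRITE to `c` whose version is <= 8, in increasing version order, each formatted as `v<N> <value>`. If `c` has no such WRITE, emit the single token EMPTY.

Answer: v2 71
v5 5
v8 83

Derivation:
Scan writes for key=c with version <= 8:
  v1 WRITE a 53 -> skip
  v2 WRITE c 71 -> keep
  v3 WRITE e 77 -> skip
  v4 WRITE a 2 -> skip
  v5 WRITE c 5 -> keep
  v6 WRITE e 42 -> skip
  v7 WRITE d 20 -> skip
  v8 WRITE c 83 -> keep
  v9 WRITE c 20 -> drop (> snap)
  v10 WRITE e 44 -> skip
  v11 WRITE d 88 -> skip
  v12 WRITE a 48 -> skip
  v13 WRITE b 25 -> skip
  v14 WRITE c 51 -> drop (> snap)
  v15 WRITE d 35 -> skip
  v16 WRITE b 59 -> skip
  v17 WRITE b 36 -> skip
  v18 WRITE d 42 -> skip
  v19 WRITE b 95 -> skip
  v20 WRITE a 46 -> skip
  v21 WRITE d 90 -> skip
  v22 WRITE b 83 -> skip
  v23 WRITE e 27 -> skip
  v24 WRITE e 85 -> skip
  v25 WRITE e 90 -> skip
  v26 WRITE b 83 -> skip
  v27 WRITE d 89 -> skip
  v28 WRITE e 65 -> skip
Collected: [(2, 71), (5, 5), (8, 83)]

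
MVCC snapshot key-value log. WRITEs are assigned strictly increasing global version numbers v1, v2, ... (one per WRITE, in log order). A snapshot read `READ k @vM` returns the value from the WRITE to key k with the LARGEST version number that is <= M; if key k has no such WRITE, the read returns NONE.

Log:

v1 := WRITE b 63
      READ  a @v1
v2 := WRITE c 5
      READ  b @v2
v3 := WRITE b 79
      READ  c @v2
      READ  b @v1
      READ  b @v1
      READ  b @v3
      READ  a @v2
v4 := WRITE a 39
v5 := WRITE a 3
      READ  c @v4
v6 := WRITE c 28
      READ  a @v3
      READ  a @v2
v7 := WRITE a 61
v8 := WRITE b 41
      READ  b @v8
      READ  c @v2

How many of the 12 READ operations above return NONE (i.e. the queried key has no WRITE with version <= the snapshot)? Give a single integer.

v1: WRITE b=63  (b history now [(1, 63)])
READ a @v1: history=[] -> no version <= 1 -> NONE
v2: WRITE c=5  (c history now [(2, 5)])
READ b @v2: history=[(1, 63)] -> pick v1 -> 63
v3: WRITE b=79  (b history now [(1, 63), (3, 79)])
READ c @v2: history=[(2, 5)] -> pick v2 -> 5
READ b @v1: history=[(1, 63), (3, 79)] -> pick v1 -> 63
READ b @v1: history=[(1, 63), (3, 79)] -> pick v1 -> 63
READ b @v3: history=[(1, 63), (3, 79)] -> pick v3 -> 79
READ a @v2: history=[] -> no version <= 2 -> NONE
v4: WRITE a=39  (a history now [(4, 39)])
v5: WRITE a=3  (a history now [(4, 39), (5, 3)])
READ c @v4: history=[(2, 5)] -> pick v2 -> 5
v6: WRITE c=28  (c history now [(2, 5), (6, 28)])
READ a @v3: history=[(4, 39), (5, 3)] -> no version <= 3 -> NONE
READ a @v2: history=[(4, 39), (5, 3)] -> no version <= 2 -> NONE
v7: WRITE a=61  (a history now [(4, 39), (5, 3), (7, 61)])
v8: WRITE b=41  (b history now [(1, 63), (3, 79), (8, 41)])
READ b @v8: history=[(1, 63), (3, 79), (8, 41)] -> pick v8 -> 41
READ c @v2: history=[(2, 5), (6, 28)] -> pick v2 -> 5
Read results in order: ['NONE', '63', '5', '63', '63', '79', 'NONE', '5', 'NONE', 'NONE', '41', '5']
NONE count = 4

Answer: 4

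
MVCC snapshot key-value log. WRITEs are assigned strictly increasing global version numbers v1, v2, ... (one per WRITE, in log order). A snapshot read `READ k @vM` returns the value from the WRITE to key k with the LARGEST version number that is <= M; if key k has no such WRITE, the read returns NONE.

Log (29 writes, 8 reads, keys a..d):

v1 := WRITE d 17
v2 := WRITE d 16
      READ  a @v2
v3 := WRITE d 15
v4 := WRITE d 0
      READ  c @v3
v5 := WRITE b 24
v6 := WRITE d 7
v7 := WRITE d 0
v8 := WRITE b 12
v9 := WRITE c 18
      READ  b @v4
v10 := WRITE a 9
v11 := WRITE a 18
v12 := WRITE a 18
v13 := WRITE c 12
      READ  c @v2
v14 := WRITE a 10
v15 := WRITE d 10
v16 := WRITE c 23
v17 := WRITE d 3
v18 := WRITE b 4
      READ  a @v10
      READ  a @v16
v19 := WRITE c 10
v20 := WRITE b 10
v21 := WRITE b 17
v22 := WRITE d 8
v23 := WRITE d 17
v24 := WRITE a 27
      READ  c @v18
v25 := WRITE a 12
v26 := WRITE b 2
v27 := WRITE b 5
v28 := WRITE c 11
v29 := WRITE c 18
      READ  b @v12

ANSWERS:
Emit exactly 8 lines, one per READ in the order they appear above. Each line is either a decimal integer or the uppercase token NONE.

Answer: NONE
NONE
NONE
NONE
9
10
23
12

Derivation:
v1: WRITE d=17  (d history now [(1, 17)])
v2: WRITE d=16  (d history now [(1, 17), (2, 16)])
READ a @v2: history=[] -> no version <= 2 -> NONE
v3: WRITE d=15  (d history now [(1, 17), (2, 16), (3, 15)])
v4: WRITE d=0  (d history now [(1, 17), (2, 16), (3, 15), (4, 0)])
READ c @v3: history=[] -> no version <= 3 -> NONE
v5: WRITE b=24  (b history now [(5, 24)])
v6: WRITE d=7  (d history now [(1, 17), (2, 16), (3, 15), (4, 0), (6, 7)])
v7: WRITE d=0  (d history now [(1, 17), (2, 16), (3, 15), (4, 0), (6, 7), (7, 0)])
v8: WRITE b=12  (b history now [(5, 24), (8, 12)])
v9: WRITE c=18  (c history now [(9, 18)])
READ b @v4: history=[(5, 24), (8, 12)] -> no version <= 4 -> NONE
v10: WRITE a=9  (a history now [(10, 9)])
v11: WRITE a=18  (a history now [(10, 9), (11, 18)])
v12: WRITE a=18  (a history now [(10, 9), (11, 18), (12, 18)])
v13: WRITE c=12  (c history now [(9, 18), (13, 12)])
READ c @v2: history=[(9, 18), (13, 12)] -> no version <= 2 -> NONE
v14: WRITE a=10  (a history now [(10, 9), (11, 18), (12, 18), (14, 10)])
v15: WRITE d=10  (d history now [(1, 17), (2, 16), (3, 15), (4, 0), (6, 7), (7, 0), (15, 10)])
v16: WRITE c=23  (c history now [(9, 18), (13, 12), (16, 23)])
v17: WRITE d=3  (d history now [(1, 17), (2, 16), (3, 15), (4, 0), (6, 7), (7, 0), (15, 10), (17, 3)])
v18: WRITE b=4  (b history now [(5, 24), (8, 12), (18, 4)])
READ a @v10: history=[(10, 9), (11, 18), (12, 18), (14, 10)] -> pick v10 -> 9
READ a @v16: history=[(10, 9), (11, 18), (12, 18), (14, 10)] -> pick v14 -> 10
v19: WRITE c=10  (c history now [(9, 18), (13, 12), (16, 23), (19, 10)])
v20: WRITE b=10  (b history now [(5, 24), (8, 12), (18, 4), (20, 10)])
v21: WRITE b=17  (b history now [(5, 24), (8, 12), (18, 4), (20, 10), (21, 17)])
v22: WRITE d=8  (d history now [(1, 17), (2, 16), (3, 15), (4, 0), (6, 7), (7, 0), (15, 10), (17, 3), (22, 8)])
v23: WRITE d=17  (d history now [(1, 17), (2, 16), (3, 15), (4, 0), (6, 7), (7, 0), (15, 10), (17, 3), (22, 8), (23, 17)])
v24: WRITE a=27  (a history now [(10, 9), (11, 18), (12, 18), (14, 10), (24, 27)])
READ c @v18: history=[(9, 18), (13, 12), (16, 23), (19, 10)] -> pick v16 -> 23
v25: WRITE a=12  (a history now [(10, 9), (11, 18), (12, 18), (14, 10), (24, 27), (25, 12)])
v26: WRITE b=2  (b history now [(5, 24), (8, 12), (18, 4), (20, 10), (21, 17), (26, 2)])
v27: WRITE b=5  (b history now [(5, 24), (8, 12), (18, 4), (20, 10), (21, 17), (26, 2), (27, 5)])
v28: WRITE c=11  (c history now [(9, 18), (13, 12), (16, 23), (19, 10), (28, 11)])
v29: WRITE c=18  (c history now [(9, 18), (13, 12), (16, 23), (19, 10), (28, 11), (29, 18)])
READ b @v12: history=[(5, 24), (8, 12), (18, 4), (20, 10), (21, 17), (26, 2), (27, 5)] -> pick v8 -> 12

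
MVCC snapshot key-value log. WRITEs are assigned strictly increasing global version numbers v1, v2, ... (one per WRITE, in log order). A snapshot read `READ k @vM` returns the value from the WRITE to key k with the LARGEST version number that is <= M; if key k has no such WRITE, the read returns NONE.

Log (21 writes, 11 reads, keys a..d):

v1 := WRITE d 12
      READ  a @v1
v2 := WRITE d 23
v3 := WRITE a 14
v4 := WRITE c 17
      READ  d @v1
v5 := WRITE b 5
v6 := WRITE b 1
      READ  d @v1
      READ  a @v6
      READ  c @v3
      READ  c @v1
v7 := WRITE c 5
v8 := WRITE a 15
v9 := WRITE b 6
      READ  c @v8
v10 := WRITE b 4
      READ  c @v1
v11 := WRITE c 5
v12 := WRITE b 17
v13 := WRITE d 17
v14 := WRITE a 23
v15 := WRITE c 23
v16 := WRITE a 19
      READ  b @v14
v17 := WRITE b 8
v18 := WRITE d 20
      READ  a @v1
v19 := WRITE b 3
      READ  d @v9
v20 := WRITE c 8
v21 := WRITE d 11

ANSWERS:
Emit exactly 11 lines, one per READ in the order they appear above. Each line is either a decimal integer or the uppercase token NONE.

v1: WRITE d=12  (d history now [(1, 12)])
READ a @v1: history=[] -> no version <= 1 -> NONE
v2: WRITE d=23  (d history now [(1, 12), (2, 23)])
v3: WRITE a=14  (a history now [(3, 14)])
v4: WRITE c=17  (c history now [(4, 17)])
READ d @v1: history=[(1, 12), (2, 23)] -> pick v1 -> 12
v5: WRITE b=5  (b history now [(5, 5)])
v6: WRITE b=1  (b history now [(5, 5), (6, 1)])
READ d @v1: history=[(1, 12), (2, 23)] -> pick v1 -> 12
READ a @v6: history=[(3, 14)] -> pick v3 -> 14
READ c @v3: history=[(4, 17)] -> no version <= 3 -> NONE
READ c @v1: history=[(4, 17)] -> no version <= 1 -> NONE
v7: WRITE c=5  (c history now [(4, 17), (7, 5)])
v8: WRITE a=15  (a history now [(3, 14), (8, 15)])
v9: WRITE b=6  (b history now [(5, 5), (6, 1), (9, 6)])
READ c @v8: history=[(4, 17), (7, 5)] -> pick v7 -> 5
v10: WRITE b=4  (b history now [(5, 5), (6, 1), (9, 6), (10, 4)])
READ c @v1: history=[(4, 17), (7, 5)] -> no version <= 1 -> NONE
v11: WRITE c=5  (c history now [(4, 17), (7, 5), (11, 5)])
v12: WRITE b=17  (b history now [(5, 5), (6, 1), (9, 6), (10, 4), (12, 17)])
v13: WRITE d=17  (d history now [(1, 12), (2, 23), (13, 17)])
v14: WRITE a=23  (a history now [(3, 14), (8, 15), (14, 23)])
v15: WRITE c=23  (c history now [(4, 17), (7, 5), (11, 5), (15, 23)])
v16: WRITE a=19  (a history now [(3, 14), (8, 15), (14, 23), (16, 19)])
READ b @v14: history=[(5, 5), (6, 1), (9, 6), (10, 4), (12, 17)] -> pick v12 -> 17
v17: WRITE b=8  (b history now [(5, 5), (6, 1), (9, 6), (10, 4), (12, 17), (17, 8)])
v18: WRITE d=20  (d history now [(1, 12), (2, 23), (13, 17), (18, 20)])
READ a @v1: history=[(3, 14), (8, 15), (14, 23), (16, 19)] -> no version <= 1 -> NONE
v19: WRITE b=3  (b history now [(5, 5), (6, 1), (9, 6), (10, 4), (12, 17), (17, 8), (19, 3)])
READ d @v9: history=[(1, 12), (2, 23), (13, 17), (18, 20)] -> pick v2 -> 23
v20: WRITE c=8  (c history now [(4, 17), (7, 5), (11, 5), (15, 23), (20, 8)])
v21: WRITE d=11  (d history now [(1, 12), (2, 23), (13, 17), (18, 20), (21, 11)])

Answer: NONE
12
12
14
NONE
NONE
5
NONE
17
NONE
23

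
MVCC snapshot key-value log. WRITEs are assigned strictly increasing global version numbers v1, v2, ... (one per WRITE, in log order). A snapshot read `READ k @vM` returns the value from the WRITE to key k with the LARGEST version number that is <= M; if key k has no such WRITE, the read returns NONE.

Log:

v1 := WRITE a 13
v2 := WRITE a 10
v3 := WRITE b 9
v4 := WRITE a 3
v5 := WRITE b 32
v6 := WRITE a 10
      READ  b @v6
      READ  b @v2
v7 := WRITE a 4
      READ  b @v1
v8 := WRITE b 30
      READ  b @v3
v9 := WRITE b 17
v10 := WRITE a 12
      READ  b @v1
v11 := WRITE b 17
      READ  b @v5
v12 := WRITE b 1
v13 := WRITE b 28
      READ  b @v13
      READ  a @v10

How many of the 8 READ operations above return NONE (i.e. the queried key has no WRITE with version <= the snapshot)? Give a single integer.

Answer: 3

Derivation:
v1: WRITE a=13  (a history now [(1, 13)])
v2: WRITE a=10  (a history now [(1, 13), (2, 10)])
v3: WRITE b=9  (b history now [(3, 9)])
v4: WRITE a=3  (a history now [(1, 13), (2, 10), (4, 3)])
v5: WRITE b=32  (b history now [(3, 9), (5, 32)])
v6: WRITE a=10  (a history now [(1, 13), (2, 10), (4, 3), (6, 10)])
READ b @v6: history=[(3, 9), (5, 32)] -> pick v5 -> 32
READ b @v2: history=[(3, 9), (5, 32)] -> no version <= 2 -> NONE
v7: WRITE a=4  (a history now [(1, 13), (2, 10), (4, 3), (6, 10), (7, 4)])
READ b @v1: history=[(3, 9), (5, 32)] -> no version <= 1 -> NONE
v8: WRITE b=30  (b history now [(3, 9), (5, 32), (8, 30)])
READ b @v3: history=[(3, 9), (5, 32), (8, 30)] -> pick v3 -> 9
v9: WRITE b=17  (b history now [(3, 9), (5, 32), (8, 30), (9, 17)])
v10: WRITE a=12  (a history now [(1, 13), (2, 10), (4, 3), (6, 10), (7, 4), (10, 12)])
READ b @v1: history=[(3, 9), (5, 32), (8, 30), (9, 17)] -> no version <= 1 -> NONE
v11: WRITE b=17  (b history now [(3, 9), (5, 32), (8, 30), (9, 17), (11, 17)])
READ b @v5: history=[(3, 9), (5, 32), (8, 30), (9, 17), (11, 17)] -> pick v5 -> 32
v12: WRITE b=1  (b history now [(3, 9), (5, 32), (8, 30), (9, 17), (11, 17), (12, 1)])
v13: WRITE b=28  (b history now [(3, 9), (5, 32), (8, 30), (9, 17), (11, 17), (12, 1), (13, 28)])
READ b @v13: history=[(3, 9), (5, 32), (8, 30), (9, 17), (11, 17), (12, 1), (13, 28)] -> pick v13 -> 28
READ a @v10: history=[(1, 13), (2, 10), (4, 3), (6, 10), (7, 4), (10, 12)] -> pick v10 -> 12
Read results in order: ['32', 'NONE', 'NONE', '9', 'NONE', '32', '28', '12']
NONE count = 3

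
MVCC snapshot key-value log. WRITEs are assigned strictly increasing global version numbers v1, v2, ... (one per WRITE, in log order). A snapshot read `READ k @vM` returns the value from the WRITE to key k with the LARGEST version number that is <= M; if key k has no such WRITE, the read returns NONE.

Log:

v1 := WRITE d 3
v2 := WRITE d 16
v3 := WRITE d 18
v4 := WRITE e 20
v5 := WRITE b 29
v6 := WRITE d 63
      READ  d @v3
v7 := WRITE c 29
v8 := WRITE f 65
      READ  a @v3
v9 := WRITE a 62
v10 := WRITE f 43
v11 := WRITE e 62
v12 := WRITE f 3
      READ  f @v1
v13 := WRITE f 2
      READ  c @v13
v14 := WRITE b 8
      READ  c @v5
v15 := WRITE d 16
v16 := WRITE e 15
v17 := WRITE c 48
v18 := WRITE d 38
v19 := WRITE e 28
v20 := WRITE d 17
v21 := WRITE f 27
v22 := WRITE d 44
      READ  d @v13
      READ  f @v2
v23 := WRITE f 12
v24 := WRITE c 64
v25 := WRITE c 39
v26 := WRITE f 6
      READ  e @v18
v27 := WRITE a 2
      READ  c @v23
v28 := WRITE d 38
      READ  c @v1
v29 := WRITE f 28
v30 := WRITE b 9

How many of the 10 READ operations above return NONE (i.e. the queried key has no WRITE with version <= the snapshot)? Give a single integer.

v1: WRITE d=3  (d history now [(1, 3)])
v2: WRITE d=16  (d history now [(1, 3), (2, 16)])
v3: WRITE d=18  (d history now [(1, 3), (2, 16), (3, 18)])
v4: WRITE e=20  (e history now [(4, 20)])
v5: WRITE b=29  (b history now [(5, 29)])
v6: WRITE d=63  (d history now [(1, 3), (2, 16), (3, 18), (6, 63)])
READ d @v3: history=[(1, 3), (2, 16), (3, 18), (6, 63)] -> pick v3 -> 18
v7: WRITE c=29  (c history now [(7, 29)])
v8: WRITE f=65  (f history now [(8, 65)])
READ a @v3: history=[] -> no version <= 3 -> NONE
v9: WRITE a=62  (a history now [(9, 62)])
v10: WRITE f=43  (f history now [(8, 65), (10, 43)])
v11: WRITE e=62  (e history now [(4, 20), (11, 62)])
v12: WRITE f=3  (f history now [(8, 65), (10, 43), (12, 3)])
READ f @v1: history=[(8, 65), (10, 43), (12, 3)] -> no version <= 1 -> NONE
v13: WRITE f=2  (f history now [(8, 65), (10, 43), (12, 3), (13, 2)])
READ c @v13: history=[(7, 29)] -> pick v7 -> 29
v14: WRITE b=8  (b history now [(5, 29), (14, 8)])
READ c @v5: history=[(7, 29)] -> no version <= 5 -> NONE
v15: WRITE d=16  (d history now [(1, 3), (2, 16), (3, 18), (6, 63), (15, 16)])
v16: WRITE e=15  (e history now [(4, 20), (11, 62), (16, 15)])
v17: WRITE c=48  (c history now [(7, 29), (17, 48)])
v18: WRITE d=38  (d history now [(1, 3), (2, 16), (3, 18), (6, 63), (15, 16), (18, 38)])
v19: WRITE e=28  (e history now [(4, 20), (11, 62), (16, 15), (19, 28)])
v20: WRITE d=17  (d history now [(1, 3), (2, 16), (3, 18), (6, 63), (15, 16), (18, 38), (20, 17)])
v21: WRITE f=27  (f history now [(8, 65), (10, 43), (12, 3), (13, 2), (21, 27)])
v22: WRITE d=44  (d history now [(1, 3), (2, 16), (3, 18), (6, 63), (15, 16), (18, 38), (20, 17), (22, 44)])
READ d @v13: history=[(1, 3), (2, 16), (3, 18), (6, 63), (15, 16), (18, 38), (20, 17), (22, 44)] -> pick v6 -> 63
READ f @v2: history=[(8, 65), (10, 43), (12, 3), (13, 2), (21, 27)] -> no version <= 2 -> NONE
v23: WRITE f=12  (f history now [(8, 65), (10, 43), (12, 3), (13, 2), (21, 27), (23, 12)])
v24: WRITE c=64  (c history now [(7, 29), (17, 48), (24, 64)])
v25: WRITE c=39  (c history now [(7, 29), (17, 48), (24, 64), (25, 39)])
v26: WRITE f=6  (f history now [(8, 65), (10, 43), (12, 3), (13, 2), (21, 27), (23, 12), (26, 6)])
READ e @v18: history=[(4, 20), (11, 62), (16, 15), (19, 28)] -> pick v16 -> 15
v27: WRITE a=2  (a history now [(9, 62), (27, 2)])
READ c @v23: history=[(7, 29), (17, 48), (24, 64), (25, 39)] -> pick v17 -> 48
v28: WRITE d=38  (d history now [(1, 3), (2, 16), (3, 18), (6, 63), (15, 16), (18, 38), (20, 17), (22, 44), (28, 38)])
READ c @v1: history=[(7, 29), (17, 48), (24, 64), (25, 39)] -> no version <= 1 -> NONE
v29: WRITE f=28  (f history now [(8, 65), (10, 43), (12, 3), (13, 2), (21, 27), (23, 12), (26, 6), (29, 28)])
v30: WRITE b=9  (b history now [(5, 29), (14, 8), (30, 9)])
Read results in order: ['18', 'NONE', 'NONE', '29', 'NONE', '63', 'NONE', '15', '48', 'NONE']
NONE count = 5

Answer: 5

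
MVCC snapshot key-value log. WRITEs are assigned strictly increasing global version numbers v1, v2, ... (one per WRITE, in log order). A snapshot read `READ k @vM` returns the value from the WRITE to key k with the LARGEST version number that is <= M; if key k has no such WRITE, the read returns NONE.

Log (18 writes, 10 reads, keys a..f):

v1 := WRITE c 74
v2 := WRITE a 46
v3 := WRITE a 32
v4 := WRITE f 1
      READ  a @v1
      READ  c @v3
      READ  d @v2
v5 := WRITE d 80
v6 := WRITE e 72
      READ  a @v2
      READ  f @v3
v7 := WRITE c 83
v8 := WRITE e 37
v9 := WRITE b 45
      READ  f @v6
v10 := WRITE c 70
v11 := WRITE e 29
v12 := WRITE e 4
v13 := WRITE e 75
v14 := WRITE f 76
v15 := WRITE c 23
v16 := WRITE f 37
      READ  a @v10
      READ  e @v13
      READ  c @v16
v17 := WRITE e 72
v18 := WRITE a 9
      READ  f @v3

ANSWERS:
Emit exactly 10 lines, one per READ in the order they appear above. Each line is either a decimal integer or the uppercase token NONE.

Answer: NONE
74
NONE
46
NONE
1
32
75
23
NONE

Derivation:
v1: WRITE c=74  (c history now [(1, 74)])
v2: WRITE a=46  (a history now [(2, 46)])
v3: WRITE a=32  (a history now [(2, 46), (3, 32)])
v4: WRITE f=1  (f history now [(4, 1)])
READ a @v1: history=[(2, 46), (3, 32)] -> no version <= 1 -> NONE
READ c @v3: history=[(1, 74)] -> pick v1 -> 74
READ d @v2: history=[] -> no version <= 2 -> NONE
v5: WRITE d=80  (d history now [(5, 80)])
v6: WRITE e=72  (e history now [(6, 72)])
READ a @v2: history=[(2, 46), (3, 32)] -> pick v2 -> 46
READ f @v3: history=[(4, 1)] -> no version <= 3 -> NONE
v7: WRITE c=83  (c history now [(1, 74), (7, 83)])
v8: WRITE e=37  (e history now [(6, 72), (8, 37)])
v9: WRITE b=45  (b history now [(9, 45)])
READ f @v6: history=[(4, 1)] -> pick v4 -> 1
v10: WRITE c=70  (c history now [(1, 74), (7, 83), (10, 70)])
v11: WRITE e=29  (e history now [(6, 72), (8, 37), (11, 29)])
v12: WRITE e=4  (e history now [(6, 72), (8, 37), (11, 29), (12, 4)])
v13: WRITE e=75  (e history now [(6, 72), (8, 37), (11, 29), (12, 4), (13, 75)])
v14: WRITE f=76  (f history now [(4, 1), (14, 76)])
v15: WRITE c=23  (c history now [(1, 74), (7, 83), (10, 70), (15, 23)])
v16: WRITE f=37  (f history now [(4, 1), (14, 76), (16, 37)])
READ a @v10: history=[(2, 46), (3, 32)] -> pick v3 -> 32
READ e @v13: history=[(6, 72), (8, 37), (11, 29), (12, 4), (13, 75)] -> pick v13 -> 75
READ c @v16: history=[(1, 74), (7, 83), (10, 70), (15, 23)] -> pick v15 -> 23
v17: WRITE e=72  (e history now [(6, 72), (8, 37), (11, 29), (12, 4), (13, 75), (17, 72)])
v18: WRITE a=9  (a history now [(2, 46), (3, 32), (18, 9)])
READ f @v3: history=[(4, 1), (14, 76), (16, 37)] -> no version <= 3 -> NONE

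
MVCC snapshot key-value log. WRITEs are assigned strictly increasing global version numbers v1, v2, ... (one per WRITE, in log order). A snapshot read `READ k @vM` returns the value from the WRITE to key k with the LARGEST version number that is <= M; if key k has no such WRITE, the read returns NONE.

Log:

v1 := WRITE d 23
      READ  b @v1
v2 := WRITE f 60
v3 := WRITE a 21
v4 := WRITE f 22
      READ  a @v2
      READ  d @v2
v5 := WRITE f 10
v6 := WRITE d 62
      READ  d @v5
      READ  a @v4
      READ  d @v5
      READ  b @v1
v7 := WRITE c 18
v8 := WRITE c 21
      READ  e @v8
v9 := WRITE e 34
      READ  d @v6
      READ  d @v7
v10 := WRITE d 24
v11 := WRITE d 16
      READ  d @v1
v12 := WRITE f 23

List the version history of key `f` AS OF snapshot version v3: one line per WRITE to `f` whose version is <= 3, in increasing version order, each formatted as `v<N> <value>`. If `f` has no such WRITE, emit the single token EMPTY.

Answer: v2 60

Derivation:
Scan writes for key=f with version <= 3:
  v1 WRITE d 23 -> skip
  v2 WRITE f 60 -> keep
  v3 WRITE a 21 -> skip
  v4 WRITE f 22 -> drop (> snap)
  v5 WRITE f 10 -> drop (> snap)
  v6 WRITE d 62 -> skip
  v7 WRITE c 18 -> skip
  v8 WRITE c 21 -> skip
  v9 WRITE e 34 -> skip
  v10 WRITE d 24 -> skip
  v11 WRITE d 16 -> skip
  v12 WRITE f 23 -> drop (> snap)
Collected: [(2, 60)]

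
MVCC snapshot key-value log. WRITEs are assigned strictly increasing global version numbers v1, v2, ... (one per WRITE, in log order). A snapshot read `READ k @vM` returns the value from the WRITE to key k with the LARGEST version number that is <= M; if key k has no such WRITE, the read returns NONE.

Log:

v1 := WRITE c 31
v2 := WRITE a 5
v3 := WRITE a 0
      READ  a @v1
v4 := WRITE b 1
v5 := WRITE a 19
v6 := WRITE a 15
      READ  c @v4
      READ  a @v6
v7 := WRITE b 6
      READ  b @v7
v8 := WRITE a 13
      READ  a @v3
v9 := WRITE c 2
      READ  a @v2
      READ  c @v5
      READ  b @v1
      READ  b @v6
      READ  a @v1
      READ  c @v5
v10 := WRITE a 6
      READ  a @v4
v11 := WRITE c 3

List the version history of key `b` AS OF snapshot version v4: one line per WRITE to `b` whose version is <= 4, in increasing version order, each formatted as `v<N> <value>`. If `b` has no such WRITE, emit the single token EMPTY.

Scan writes for key=b with version <= 4:
  v1 WRITE c 31 -> skip
  v2 WRITE a 5 -> skip
  v3 WRITE a 0 -> skip
  v4 WRITE b 1 -> keep
  v5 WRITE a 19 -> skip
  v6 WRITE a 15 -> skip
  v7 WRITE b 6 -> drop (> snap)
  v8 WRITE a 13 -> skip
  v9 WRITE c 2 -> skip
  v10 WRITE a 6 -> skip
  v11 WRITE c 3 -> skip
Collected: [(4, 1)]

Answer: v4 1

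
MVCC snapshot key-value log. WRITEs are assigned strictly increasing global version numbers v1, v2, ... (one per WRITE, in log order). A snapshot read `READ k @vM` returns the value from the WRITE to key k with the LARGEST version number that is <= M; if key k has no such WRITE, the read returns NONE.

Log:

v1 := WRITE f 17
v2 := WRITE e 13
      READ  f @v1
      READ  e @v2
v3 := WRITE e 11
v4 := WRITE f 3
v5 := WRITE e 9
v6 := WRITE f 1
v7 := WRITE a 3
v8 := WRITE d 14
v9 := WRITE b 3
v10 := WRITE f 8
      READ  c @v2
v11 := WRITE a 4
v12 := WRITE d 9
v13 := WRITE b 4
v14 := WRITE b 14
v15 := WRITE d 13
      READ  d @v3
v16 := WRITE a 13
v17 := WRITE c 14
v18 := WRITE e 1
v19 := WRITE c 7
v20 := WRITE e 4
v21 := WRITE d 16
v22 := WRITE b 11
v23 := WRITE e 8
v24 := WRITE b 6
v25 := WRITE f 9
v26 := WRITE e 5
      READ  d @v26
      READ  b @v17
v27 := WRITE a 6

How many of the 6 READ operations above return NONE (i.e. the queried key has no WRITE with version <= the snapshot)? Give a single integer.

v1: WRITE f=17  (f history now [(1, 17)])
v2: WRITE e=13  (e history now [(2, 13)])
READ f @v1: history=[(1, 17)] -> pick v1 -> 17
READ e @v2: history=[(2, 13)] -> pick v2 -> 13
v3: WRITE e=11  (e history now [(2, 13), (3, 11)])
v4: WRITE f=3  (f history now [(1, 17), (4, 3)])
v5: WRITE e=9  (e history now [(2, 13), (3, 11), (5, 9)])
v6: WRITE f=1  (f history now [(1, 17), (4, 3), (6, 1)])
v7: WRITE a=3  (a history now [(7, 3)])
v8: WRITE d=14  (d history now [(8, 14)])
v9: WRITE b=3  (b history now [(9, 3)])
v10: WRITE f=8  (f history now [(1, 17), (4, 3), (6, 1), (10, 8)])
READ c @v2: history=[] -> no version <= 2 -> NONE
v11: WRITE a=4  (a history now [(7, 3), (11, 4)])
v12: WRITE d=9  (d history now [(8, 14), (12, 9)])
v13: WRITE b=4  (b history now [(9, 3), (13, 4)])
v14: WRITE b=14  (b history now [(9, 3), (13, 4), (14, 14)])
v15: WRITE d=13  (d history now [(8, 14), (12, 9), (15, 13)])
READ d @v3: history=[(8, 14), (12, 9), (15, 13)] -> no version <= 3 -> NONE
v16: WRITE a=13  (a history now [(7, 3), (11, 4), (16, 13)])
v17: WRITE c=14  (c history now [(17, 14)])
v18: WRITE e=1  (e history now [(2, 13), (3, 11), (5, 9), (18, 1)])
v19: WRITE c=7  (c history now [(17, 14), (19, 7)])
v20: WRITE e=4  (e history now [(2, 13), (3, 11), (5, 9), (18, 1), (20, 4)])
v21: WRITE d=16  (d history now [(8, 14), (12, 9), (15, 13), (21, 16)])
v22: WRITE b=11  (b history now [(9, 3), (13, 4), (14, 14), (22, 11)])
v23: WRITE e=8  (e history now [(2, 13), (3, 11), (5, 9), (18, 1), (20, 4), (23, 8)])
v24: WRITE b=6  (b history now [(9, 3), (13, 4), (14, 14), (22, 11), (24, 6)])
v25: WRITE f=9  (f history now [(1, 17), (4, 3), (6, 1), (10, 8), (25, 9)])
v26: WRITE e=5  (e history now [(2, 13), (3, 11), (5, 9), (18, 1), (20, 4), (23, 8), (26, 5)])
READ d @v26: history=[(8, 14), (12, 9), (15, 13), (21, 16)] -> pick v21 -> 16
READ b @v17: history=[(9, 3), (13, 4), (14, 14), (22, 11), (24, 6)] -> pick v14 -> 14
v27: WRITE a=6  (a history now [(7, 3), (11, 4), (16, 13), (27, 6)])
Read results in order: ['17', '13', 'NONE', 'NONE', '16', '14']
NONE count = 2

Answer: 2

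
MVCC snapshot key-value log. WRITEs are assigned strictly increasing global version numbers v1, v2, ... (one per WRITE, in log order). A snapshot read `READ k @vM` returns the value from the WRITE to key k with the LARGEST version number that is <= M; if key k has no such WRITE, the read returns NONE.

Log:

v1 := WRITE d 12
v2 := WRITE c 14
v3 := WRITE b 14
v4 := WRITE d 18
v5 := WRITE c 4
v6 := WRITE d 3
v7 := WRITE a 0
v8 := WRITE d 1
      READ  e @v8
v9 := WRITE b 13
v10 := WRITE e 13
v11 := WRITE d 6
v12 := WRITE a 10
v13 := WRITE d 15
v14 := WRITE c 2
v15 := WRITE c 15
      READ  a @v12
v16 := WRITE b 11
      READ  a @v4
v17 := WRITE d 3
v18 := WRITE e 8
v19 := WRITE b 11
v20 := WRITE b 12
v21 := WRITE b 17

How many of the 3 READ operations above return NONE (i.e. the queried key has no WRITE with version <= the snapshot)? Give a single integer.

Answer: 2

Derivation:
v1: WRITE d=12  (d history now [(1, 12)])
v2: WRITE c=14  (c history now [(2, 14)])
v3: WRITE b=14  (b history now [(3, 14)])
v4: WRITE d=18  (d history now [(1, 12), (4, 18)])
v5: WRITE c=4  (c history now [(2, 14), (5, 4)])
v6: WRITE d=3  (d history now [(1, 12), (4, 18), (6, 3)])
v7: WRITE a=0  (a history now [(7, 0)])
v8: WRITE d=1  (d history now [(1, 12), (4, 18), (6, 3), (8, 1)])
READ e @v8: history=[] -> no version <= 8 -> NONE
v9: WRITE b=13  (b history now [(3, 14), (9, 13)])
v10: WRITE e=13  (e history now [(10, 13)])
v11: WRITE d=6  (d history now [(1, 12), (4, 18), (6, 3), (8, 1), (11, 6)])
v12: WRITE a=10  (a history now [(7, 0), (12, 10)])
v13: WRITE d=15  (d history now [(1, 12), (4, 18), (6, 3), (8, 1), (11, 6), (13, 15)])
v14: WRITE c=2  (c history now [(2, 14), (5, 4), (14, 2)])
v15: WRITE c=15  (c history now [(2, 14), (5, 4), (14, 2), (15, 15)])
READ a @v12: history=[(7, 0), (12, 10)] -> pick v12 -> 10
v16: WRITE b=11  (b history now [(3, 14), (9, 13), (16, 11)])
READ a @v4: history=[(7, 0), (12, 10)] -> no version <= 4 -> NONE
v17: WRITE d=3  (d history now [(1, 12), (4, 18), (6, 3), (8, 1), (11, 6), (13, 15), (17, 3)])
v18: WRITE e=8  (e history now [(10, 13), (18, 8)])
v19: WRITE b=11  (b history now [(3, 14), (9, 13), (16, 11), (19, 11)])
v20: WRITE b=12  (b history now [(3, 14), (9, 13), (16, 11), (19, 11), (20, 12)])
v21: WRITE b=17  (b history now [(3, 14), (9, 13), (16, 11), (19, 11), (20, 12), (21, 17)])
Read results in order: ['NONE', '10', 'NONE']
NONE count = 2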